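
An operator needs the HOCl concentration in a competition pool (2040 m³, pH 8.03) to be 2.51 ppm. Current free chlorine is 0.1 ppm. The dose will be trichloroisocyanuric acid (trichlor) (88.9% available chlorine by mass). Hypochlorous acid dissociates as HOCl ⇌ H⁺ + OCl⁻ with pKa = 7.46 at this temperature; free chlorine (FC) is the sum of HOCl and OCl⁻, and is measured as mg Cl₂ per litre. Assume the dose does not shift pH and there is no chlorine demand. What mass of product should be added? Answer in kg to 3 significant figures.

26.9 kg

Volume: 2040 m³ = 2,040,000 L.
[OCl⁻]/[HOCl] = 10^(pH − pKa) = 10^(8.03 − 7.46) = 3.715; fraction as HOCl = 1/(1 + 3.715) = 0.2121.
Free chlorine required for 2.51 ppm HOCl: 2.51 / 0.2121 = 11.84 ppm.
FC to add: 11.84 − 0.1 = 11.74 mg/L as Cl₂.
Cl₂ equivalent: 11.74 mg/L × 2,040,000 L = 23,940 g.
Product at 88.9% available Cl: 23,940 / 0.889 = 26,930 g.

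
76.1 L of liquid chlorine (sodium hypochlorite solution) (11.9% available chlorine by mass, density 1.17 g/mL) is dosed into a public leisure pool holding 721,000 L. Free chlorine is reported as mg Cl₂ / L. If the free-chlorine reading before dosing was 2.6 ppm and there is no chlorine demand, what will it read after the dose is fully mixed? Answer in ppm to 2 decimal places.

17.30 ppm

Mass of solution: 76.1 L × 1000 mL/L × 1.17 g/mL = 89,040 g.
Available chlorine delivered: 89,040 g × 0.119 = 10,600 g as Cl₂.
Concentration rise: 10,600 g / 721,000 L = 14.7 mg/L = 14.70 ppm.
Final FC: 2.6 + 14.70 = 17.30 ppm.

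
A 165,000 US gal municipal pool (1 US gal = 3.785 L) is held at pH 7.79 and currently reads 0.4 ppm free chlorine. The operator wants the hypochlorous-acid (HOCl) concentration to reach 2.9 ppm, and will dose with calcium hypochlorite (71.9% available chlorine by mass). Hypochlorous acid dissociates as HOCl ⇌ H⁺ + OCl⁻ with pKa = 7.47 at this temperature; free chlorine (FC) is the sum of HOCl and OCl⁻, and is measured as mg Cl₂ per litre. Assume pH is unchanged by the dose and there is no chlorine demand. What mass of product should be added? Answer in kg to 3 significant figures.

7.43 kg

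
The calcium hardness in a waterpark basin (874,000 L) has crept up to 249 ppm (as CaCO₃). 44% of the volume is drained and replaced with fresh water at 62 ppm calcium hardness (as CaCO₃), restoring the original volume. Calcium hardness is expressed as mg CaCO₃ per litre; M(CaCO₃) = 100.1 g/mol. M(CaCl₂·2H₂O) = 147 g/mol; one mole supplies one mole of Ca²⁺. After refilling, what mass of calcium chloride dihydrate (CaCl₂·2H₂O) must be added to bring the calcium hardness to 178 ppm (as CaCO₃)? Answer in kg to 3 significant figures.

14.5 kg

After draining 44% and refilling: 249 × 0.56 + 62 × 0.44 = 166.72 ppm.
Deficit to target: 178 − 166.72 = 11.28 mg/L.
As CaCO₃: 11.28 mg/L × 874,000 L = 9859 g; ÷ 100.1 = 98.49 mol Ca²⁺.
Mass: 98.49 × 147 = 14,480 g.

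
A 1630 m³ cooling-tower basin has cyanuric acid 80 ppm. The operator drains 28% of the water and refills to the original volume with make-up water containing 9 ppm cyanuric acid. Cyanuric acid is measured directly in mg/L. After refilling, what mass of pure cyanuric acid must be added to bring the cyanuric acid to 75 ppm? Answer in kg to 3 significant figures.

24.3 kg

Volume: 1630 m³ = 1,630,000 L.
After draining 28% and refilling: 80 × 0.72 + 9 × 0.28 = 60.12 ppm.
Deficit to target: 75 − 60.12 = 14.88 mg/L.
Mass: 14.88 mg/L × 1,630,000 L = 24,250 g cyanuric acid.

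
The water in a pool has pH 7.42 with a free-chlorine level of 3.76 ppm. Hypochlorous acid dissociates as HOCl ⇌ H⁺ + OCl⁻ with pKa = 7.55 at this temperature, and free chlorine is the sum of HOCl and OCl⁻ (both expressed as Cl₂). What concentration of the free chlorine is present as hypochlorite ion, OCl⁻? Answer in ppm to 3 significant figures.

1.60 ppm

[OCl⁻]/[HOCl] = 10^(pH − pKa) = 10^(7.42 − 7.55) = 10^-0.13 = 0.7413.
Fraction as HOCl = 1 / (1 + 0.7413) = 0.5743.
OCl⁻ = (1 − 0.5743) × 3.76 ppm = 1.601 ppm.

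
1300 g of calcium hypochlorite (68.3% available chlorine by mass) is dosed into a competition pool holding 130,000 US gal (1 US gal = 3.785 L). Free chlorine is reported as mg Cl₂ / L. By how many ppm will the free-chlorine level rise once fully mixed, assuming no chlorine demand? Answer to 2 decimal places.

1.80 ppm

Volume: 130,000 US gal × 3.785 L/gal = 492,050 L.
Available chlorine delivered: 1300 g × 0.683 = 887.9 g as Cl₂.
Concentration rise: 887.9 g / 492,050 L = 1.804 mg/L = 1.80 ppm.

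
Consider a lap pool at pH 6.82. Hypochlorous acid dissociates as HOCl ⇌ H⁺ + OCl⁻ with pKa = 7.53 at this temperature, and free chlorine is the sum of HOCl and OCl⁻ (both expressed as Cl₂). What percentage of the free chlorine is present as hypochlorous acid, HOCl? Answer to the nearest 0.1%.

83.7%

[OCl⁻]/[HOCl] = 10^(pH − pKa) = 10^(6.82 − 7.53) = 10^-0.71 = 0.195.
Fraction as HOCl = 1 / (1 + 0.195) = 0.8368.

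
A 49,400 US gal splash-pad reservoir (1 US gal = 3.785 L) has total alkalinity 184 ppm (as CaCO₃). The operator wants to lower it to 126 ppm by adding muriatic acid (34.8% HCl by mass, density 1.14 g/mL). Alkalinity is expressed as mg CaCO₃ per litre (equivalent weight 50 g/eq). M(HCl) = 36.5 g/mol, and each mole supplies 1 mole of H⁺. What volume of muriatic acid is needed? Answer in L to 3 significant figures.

Volume: 49,400 US gal × 3.785 L/gal = 186,979 L.
Alkalinity to neutralize: (184 − 126) = 58 mg/L as CaCO₃ × 186,979 L = 10,840 g as CaCO₃.
Equivalents of H⁺ required: 10,840 ÷ 50 g/eq = 216.9 eq = 216.9 mol HCl.
Mass of HCl: 216.9 × 36.5 = 7917 g.
Mass of 34.8% solution: 7917 / 0.348 = 22,750 g.
Volume: 22,750 g ÷ 1.14 g/mL = 19,960 mL.

20.0 L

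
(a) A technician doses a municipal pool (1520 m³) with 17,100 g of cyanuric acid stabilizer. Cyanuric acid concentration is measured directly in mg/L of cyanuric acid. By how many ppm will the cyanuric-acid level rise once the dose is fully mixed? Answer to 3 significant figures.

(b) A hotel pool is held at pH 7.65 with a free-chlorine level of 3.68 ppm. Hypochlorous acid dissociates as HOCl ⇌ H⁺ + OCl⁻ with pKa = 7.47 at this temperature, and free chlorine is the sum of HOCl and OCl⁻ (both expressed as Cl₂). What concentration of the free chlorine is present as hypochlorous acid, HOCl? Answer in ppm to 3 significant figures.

(a) 11.2 ppm; (b) 1.46 ppm

(a) Volume: 1520 m³ = 1,520,000 L.
(a) Rise: 17,100 g / 1,520,000 L × 1000 = 11.25 mg/L.

(b) [OCl⁻]/[HOCl] = 10^(pH − pKa) = 10^(7.65 − 7.47) = 10^0.18 = 1.514.
(b) Fraction as HOCl = 1 / (1 + 1.514) = 0.3978.
(b) HOCl = 0.3978 × 3.68 ppm = 1.464 ppm.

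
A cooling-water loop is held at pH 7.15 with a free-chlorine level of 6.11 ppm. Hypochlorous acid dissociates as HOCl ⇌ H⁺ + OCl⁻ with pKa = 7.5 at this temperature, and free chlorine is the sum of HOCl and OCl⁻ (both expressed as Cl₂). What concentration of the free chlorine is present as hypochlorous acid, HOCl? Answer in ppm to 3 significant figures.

[OCl⁻]/[HOCl] = 10^(pH − pKa) = 10^(7.15 − 7.5) = 10^-0.35 = 0.4467.
Fraction as HOCl = 1 / (1 + 0.4467) = 0.6912.
HOCl = 0.6912 × 6.11 ppm = 4.223 ppm.

4.22 ppm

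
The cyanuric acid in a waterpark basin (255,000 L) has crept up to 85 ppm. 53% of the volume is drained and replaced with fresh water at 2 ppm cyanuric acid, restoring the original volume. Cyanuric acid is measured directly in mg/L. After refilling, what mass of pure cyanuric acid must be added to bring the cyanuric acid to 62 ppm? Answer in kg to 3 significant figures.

5.35 kg

After draining 53% and refilling: 85 × 0.47 + 2 × 0.53 = 41.01 ppm.
Deficit to target: 62 − 41.01 = 20.99 mg/L.
Mass: 20.99 mg/L × 255,000 L = 5352 g cyanuric acid.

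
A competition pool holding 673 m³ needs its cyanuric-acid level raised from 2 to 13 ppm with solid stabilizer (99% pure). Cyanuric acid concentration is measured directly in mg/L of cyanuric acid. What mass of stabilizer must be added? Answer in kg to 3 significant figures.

Volume: 673 m³ = 673,000 L.
CYA to add: (13 − 2) = 11 mg/L × 673,000 L = 7403 g cyanuric acid.
At 99% purity: 7403 / 0.99 = 7478 g product.

7.48 kg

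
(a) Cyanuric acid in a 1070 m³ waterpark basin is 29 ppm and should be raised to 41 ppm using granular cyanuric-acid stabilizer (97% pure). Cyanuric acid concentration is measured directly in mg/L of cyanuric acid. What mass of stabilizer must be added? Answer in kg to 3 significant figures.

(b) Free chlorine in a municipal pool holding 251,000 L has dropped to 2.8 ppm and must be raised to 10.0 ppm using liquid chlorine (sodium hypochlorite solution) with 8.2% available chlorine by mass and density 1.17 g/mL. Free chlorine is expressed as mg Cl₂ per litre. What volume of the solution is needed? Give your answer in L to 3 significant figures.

(a) Volume: 1070 m³ = 1,070,000 L.
(a) CYA to add: (41 − 29) = 12 mg/L × 1,070,000 L = 12,840 g cyanuric acid.
(a) At 97% purity: 12,840 / 0.97 = 13,240 g product.

(b) Chlorine deficit: 10.0 − 2.8 = 7.2 ppm = 7.2 mg/L as Cl₂.
(b) Cl₂ equivalent needed: 7.2 mg/L × 251,000 L = 1,807,000 mg = 1807 g.
(b) Product at 8.2% available chlorine: 1807 / 0.082 = 22,040 g.
(b) Volume at density 1.17 g/mL: 22,040 g ÷ 1.17 g/mL = 18,840 mL.

(a) 13.2 kg; (b) 18.8 L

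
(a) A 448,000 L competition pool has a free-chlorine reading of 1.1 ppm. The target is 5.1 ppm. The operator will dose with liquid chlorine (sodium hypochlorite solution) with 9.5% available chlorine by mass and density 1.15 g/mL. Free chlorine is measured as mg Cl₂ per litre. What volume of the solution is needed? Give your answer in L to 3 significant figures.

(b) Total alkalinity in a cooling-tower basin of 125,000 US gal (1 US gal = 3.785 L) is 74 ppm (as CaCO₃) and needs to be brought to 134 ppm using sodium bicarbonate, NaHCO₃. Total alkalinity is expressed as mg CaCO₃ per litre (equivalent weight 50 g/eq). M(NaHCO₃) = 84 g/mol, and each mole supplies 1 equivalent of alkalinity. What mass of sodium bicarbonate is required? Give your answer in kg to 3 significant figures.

(a) 16.4 L; (b) 47.7 kg

(a) Chlorine deficit: 5.1 − 1.1 = 4 ppm = 4 mg/L as Cl₂.
(a) Cl₂ equivalent needed: 4 mg/L × 448,000 L = 1,792,000 mg = 1792 g.
(a) Product at 9.5% available chlorine: 1792 / 0.095 = 18,860 g.
(a) Volume at density 1.15 g/mL: 18,860 g ÷ 1.15 g/mL = 16,400 mL.

(b) Volume: 125,000 US gal × 3.785 L/gal = 473,125 L.
(b) Alkalinity to add: (134 − 74) = 60 mg/L as CaCO₃ × 473,125 L = 28,390 g as CaCO₃.
(b) Equivalents: 28,390 g ÷ 50 g/eq = 567.8 eq.
(b) NaHCO₃ supplies 1 eq per mole → 567.8 mol.
(b) Mass: 567.8 mol × 84 g/mol = 47,690 g.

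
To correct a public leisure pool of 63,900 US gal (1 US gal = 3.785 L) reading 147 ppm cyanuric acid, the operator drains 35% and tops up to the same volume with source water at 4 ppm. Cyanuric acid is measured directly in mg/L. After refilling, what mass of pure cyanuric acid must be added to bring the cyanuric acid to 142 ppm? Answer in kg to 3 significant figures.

10.9 kg

Volume: 63,900 US gal × 3.785 L/gal = 241,862 L.
After draining 35% and refilling: 147 × 0.65 + 4 × 0.35 = 96.95 ppm.
Deficit to target: 142 − 96.95 = 45.05 mg/L.
Mass: 45.05 mg/L × 241,862 L = 10,900 g cyanuric acid.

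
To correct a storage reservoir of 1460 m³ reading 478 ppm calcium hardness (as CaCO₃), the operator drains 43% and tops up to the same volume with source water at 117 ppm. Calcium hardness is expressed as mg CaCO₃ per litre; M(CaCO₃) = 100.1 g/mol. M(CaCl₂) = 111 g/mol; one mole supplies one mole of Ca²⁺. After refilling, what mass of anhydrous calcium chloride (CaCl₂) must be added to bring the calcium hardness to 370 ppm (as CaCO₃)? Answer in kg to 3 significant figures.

76.5 kg

Volume: 1460 m³ = 1,460,000 L.
After draining 43% and refilling: 478 × 0.57 + 117 × 0.43 = 322.77 ppm.
Deficit to target: 370 − 322.77 = 47.23 mg/L.
As CaCO₃: 47.23 mg/L × 1,460,000 L = 68,960 g; ÷ 100.1 = 688.9 mol Ca²⁺.
Mass: 688.9 × 111 = 76,460 g.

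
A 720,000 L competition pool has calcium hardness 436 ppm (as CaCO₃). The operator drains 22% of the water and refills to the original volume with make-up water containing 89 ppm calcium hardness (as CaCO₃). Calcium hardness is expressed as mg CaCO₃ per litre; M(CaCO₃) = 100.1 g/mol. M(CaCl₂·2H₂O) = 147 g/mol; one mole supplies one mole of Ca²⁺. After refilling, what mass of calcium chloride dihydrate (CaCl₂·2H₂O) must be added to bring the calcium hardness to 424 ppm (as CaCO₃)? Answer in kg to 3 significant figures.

68.0 kg

After draining 22% and refilling: 436 × 0.78 + 89 × 0.22 = 359.66 ppm.
Deficit to target: 424 − 359.66 = 64.34 mg/L.
As CaCO₃: 64.34 mg/L × 720,000 L = 46,320 g; ÷ 100.1 = 462.8 mol Ca²⁺.
Mass: 462.8 × 147 = 68,030 g.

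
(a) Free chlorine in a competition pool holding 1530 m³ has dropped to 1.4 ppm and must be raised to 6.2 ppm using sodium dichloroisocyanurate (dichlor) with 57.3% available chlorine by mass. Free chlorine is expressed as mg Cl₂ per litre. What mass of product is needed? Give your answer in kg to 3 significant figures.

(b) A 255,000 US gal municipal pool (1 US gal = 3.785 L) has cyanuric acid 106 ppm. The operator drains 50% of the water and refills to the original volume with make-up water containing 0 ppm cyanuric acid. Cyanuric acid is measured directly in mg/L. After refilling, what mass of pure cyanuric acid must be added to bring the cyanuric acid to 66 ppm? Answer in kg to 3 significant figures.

(a) 12.8 kg; (b) 12.5 kg

(a) Volume: 1530 m³ = 1,530,000 L.
(a) Chlorine deficit: 6.2 − 1.4 = 4.8 ppm = 4.8 mg/L as Cl₂.
(a) Cl₂ equivalent needed: 4.8 mg/L × 1,530,000 L = 7,344,000 mg = 7344 g.
(a) Product at 57.3% available chlorine: 7344 / 0.573 = 12,820 g.

(b) Volume: 255,000 US gal × 3.785 L/gal = 965,175 L.
(b) After draining 50% and refilling: 106 × 0.50 + 0 × 0.50 = 53 ppm.
(b) Deficit to target: 66 − 53 = 13 mg/L.
(b) Mass: 13 mg/L × 965,175 L = 12,550 g cyanuric acid.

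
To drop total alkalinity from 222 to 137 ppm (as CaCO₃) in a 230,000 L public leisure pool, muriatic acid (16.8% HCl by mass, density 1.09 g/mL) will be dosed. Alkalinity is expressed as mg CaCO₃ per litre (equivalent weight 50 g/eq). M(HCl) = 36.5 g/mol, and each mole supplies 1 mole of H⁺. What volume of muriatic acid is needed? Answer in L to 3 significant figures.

77.9 L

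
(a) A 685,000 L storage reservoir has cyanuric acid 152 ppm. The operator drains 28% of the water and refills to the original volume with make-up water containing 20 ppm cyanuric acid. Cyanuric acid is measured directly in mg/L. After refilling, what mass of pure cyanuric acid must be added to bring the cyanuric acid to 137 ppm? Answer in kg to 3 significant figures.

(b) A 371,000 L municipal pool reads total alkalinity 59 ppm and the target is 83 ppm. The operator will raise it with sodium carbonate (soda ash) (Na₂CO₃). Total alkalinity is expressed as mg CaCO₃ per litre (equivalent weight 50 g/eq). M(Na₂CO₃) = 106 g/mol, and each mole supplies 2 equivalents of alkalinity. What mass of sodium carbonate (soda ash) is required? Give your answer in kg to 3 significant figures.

(a) 15.0 kg; (b) 9.44 kg

(a) After draining 28% and refilling: 152 × 0.72 + 20 × 0.28 = 115.04 ppm.
(a) Deficit to target: 137 − 115.04 = 21.96 mg/L.
(a) Mass: 21.96 mg/L × 685,000 L = 15,040 g cyanuric acid.

(b) Alkalinity to add: (83 − 59) = 24 mg/L as CaCO₃ × 371,000 L = 8904 g as CaCO₃.
(b) Equivalents: 8904 g ÷ 50 g/eq = 178.1 eq.
(b) Each mole of Na₂CO₃ supplies 2 eq, so 178.1 / 2 = 89.04 mol.
(b) Mass: 89.04 mol × 106 g/mol = 9438 g.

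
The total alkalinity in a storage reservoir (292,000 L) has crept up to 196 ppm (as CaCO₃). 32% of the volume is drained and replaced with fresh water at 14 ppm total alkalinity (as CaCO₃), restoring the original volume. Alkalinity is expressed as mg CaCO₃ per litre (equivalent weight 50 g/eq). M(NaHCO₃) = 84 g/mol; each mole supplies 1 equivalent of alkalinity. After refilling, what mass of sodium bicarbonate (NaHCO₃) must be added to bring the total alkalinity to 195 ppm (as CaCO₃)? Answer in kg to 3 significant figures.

After draining 32% and refilling: 196 × 0.68 + 14 × 0.32 = 137.76 ppm.
Deficit to target: 195 − 137.76 = 57.24 mg/L.
As CaCO₃: 57.24 mg/L × 292,000 L = 16,710 g; ÷ 50 g/eq ÷ 1 = 334.3 mol NaHCO₃.
Mass: 334.3 × 84 = 28,080 g.

28.1 kg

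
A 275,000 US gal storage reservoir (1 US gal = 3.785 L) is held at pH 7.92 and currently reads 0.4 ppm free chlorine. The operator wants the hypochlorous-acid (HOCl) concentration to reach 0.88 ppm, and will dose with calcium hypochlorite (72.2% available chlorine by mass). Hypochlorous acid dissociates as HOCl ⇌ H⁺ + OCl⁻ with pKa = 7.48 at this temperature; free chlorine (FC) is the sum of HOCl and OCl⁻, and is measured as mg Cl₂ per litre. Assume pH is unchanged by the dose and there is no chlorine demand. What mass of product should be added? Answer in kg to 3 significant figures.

Volume: 275,000 US gal × 3.785 L/gal = 1,040,875 L.
[OCl⁻]/[HOCl] = 10^(pH − pKa) = 10^(7.92 − 7.48) = 2.754; fraction as HOCl = 1/(1 + 2.754) = 0.2664.
Free chlorine required for 0.88 ppm HOCl: 0.88 / 0.2664 = 3.304 ppm.
FC to add: 3.304 − 0.4 = 2.904 mg/L as Cl₂.
Cl₂ equivalent: 2.904 mg/L × 1,040,875 L = 3022 g.
Product at 72.2% available Cl: 3022 / 0.722 = 4186 g.

4.19 kg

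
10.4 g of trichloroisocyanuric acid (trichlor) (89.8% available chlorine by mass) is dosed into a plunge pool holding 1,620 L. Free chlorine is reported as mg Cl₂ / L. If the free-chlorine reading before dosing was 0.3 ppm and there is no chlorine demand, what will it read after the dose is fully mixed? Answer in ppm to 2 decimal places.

Available chlorine delivered: 10.4 g × 0.898 = 9.339 g as Cl₂.
Concentration rise: 9.339 g / 1,620 L = 5.765 mg/L = 5.76 ppm.
Final FC: 0.3 + 5.76 = 6.06 ppm.

6.06 ppm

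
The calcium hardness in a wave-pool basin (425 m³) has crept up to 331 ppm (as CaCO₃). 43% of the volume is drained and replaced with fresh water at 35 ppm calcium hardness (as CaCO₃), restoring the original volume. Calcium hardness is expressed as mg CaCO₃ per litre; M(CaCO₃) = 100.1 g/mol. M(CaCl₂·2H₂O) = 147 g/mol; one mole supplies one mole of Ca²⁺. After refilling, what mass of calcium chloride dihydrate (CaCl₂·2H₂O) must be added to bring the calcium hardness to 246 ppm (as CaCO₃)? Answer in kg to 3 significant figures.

Volume: 425 m³ = 425,000 L.
After draining 43% and refilling: 331 × 0.57 + 35 × 0.43 = 203.72 ppm.
Deficit to target: 246 − 203.72 = 42.28 mg/L.
As CaCO₃: 42.28 mg/L × 425,000 L = 17,970 g; ÷ 100.1 = 179.5 mol Ca²⁺.
Mass: 179.5 × 147 = 26,390 g.

26.4 kg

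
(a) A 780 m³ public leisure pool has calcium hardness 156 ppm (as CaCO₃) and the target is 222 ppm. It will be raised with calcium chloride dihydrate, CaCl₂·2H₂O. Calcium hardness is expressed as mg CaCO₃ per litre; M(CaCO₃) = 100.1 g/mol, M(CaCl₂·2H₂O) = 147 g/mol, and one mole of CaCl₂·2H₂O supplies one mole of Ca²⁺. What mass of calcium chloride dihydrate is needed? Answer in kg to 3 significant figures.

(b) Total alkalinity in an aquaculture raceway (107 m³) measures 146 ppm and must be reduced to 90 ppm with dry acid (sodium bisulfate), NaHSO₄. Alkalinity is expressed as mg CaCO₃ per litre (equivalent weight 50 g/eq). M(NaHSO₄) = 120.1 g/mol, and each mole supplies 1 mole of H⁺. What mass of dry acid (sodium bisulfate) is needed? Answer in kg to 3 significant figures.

(a) 75.6 kg; (b) 14.4 kg

(a) Volume: 780 m³ = 780,000 L.
(a) Hardness to add: (222 − 156) = 66 mg/L as CaCO₃ × 780,000 L = 51,480 g as CaCO₃.
(a) Moles of Ca²⁺ (1 mol Ca²⁺ ≡ 1 mol CaCO₃): 51,480 / 100.1 g/mol = 514.3 mol.
(a) Mass of CaCl₂·2H₂O: 514.3 × 147 = 75,600 g.

(b) Volume: 107 m³ = 107,000 L.
(b) Alkalinity to neutralize: (146 − 90) = 56 mg/L as CaCO₃ × 107,000 L = 5992 g as CaCO₃.
(b) Equivalents of H⁺ required: 5992 ÷ 50 g/eq = 119.8 eq = 119.8 mol NaHSO₄.
(b) Mass of NaHSO₄: 119.8 × 120.1 = 14,390 g.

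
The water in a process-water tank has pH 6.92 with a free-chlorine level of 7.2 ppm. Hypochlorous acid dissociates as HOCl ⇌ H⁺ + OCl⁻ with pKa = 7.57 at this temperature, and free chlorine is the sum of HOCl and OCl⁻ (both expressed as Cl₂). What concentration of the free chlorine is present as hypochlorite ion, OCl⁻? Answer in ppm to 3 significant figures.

1.32 ppm

[OCl⁻]/[HOCl] = 10^(pH − pKa) = 10^(6.92 − 7.57) = 10^-0.65 = 0.2239.
Fraction as HOCl = 1 / (1 + 0.2239) = 0.8171.
OCl⁻ = (1 − 0.8171) × 7.2 ppm = 1.317 ppm.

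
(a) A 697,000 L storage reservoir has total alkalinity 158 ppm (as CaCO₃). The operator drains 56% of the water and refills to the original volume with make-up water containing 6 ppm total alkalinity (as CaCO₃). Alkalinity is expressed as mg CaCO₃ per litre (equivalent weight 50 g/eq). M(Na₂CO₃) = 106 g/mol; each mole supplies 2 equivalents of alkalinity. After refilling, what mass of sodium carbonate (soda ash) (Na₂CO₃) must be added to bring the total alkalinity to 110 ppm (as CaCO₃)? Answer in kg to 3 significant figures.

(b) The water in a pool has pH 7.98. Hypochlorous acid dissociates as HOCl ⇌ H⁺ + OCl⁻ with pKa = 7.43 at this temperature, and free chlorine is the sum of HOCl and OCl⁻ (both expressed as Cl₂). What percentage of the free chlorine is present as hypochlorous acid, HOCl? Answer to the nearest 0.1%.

(a) 27.4 kg; (b) 22.0%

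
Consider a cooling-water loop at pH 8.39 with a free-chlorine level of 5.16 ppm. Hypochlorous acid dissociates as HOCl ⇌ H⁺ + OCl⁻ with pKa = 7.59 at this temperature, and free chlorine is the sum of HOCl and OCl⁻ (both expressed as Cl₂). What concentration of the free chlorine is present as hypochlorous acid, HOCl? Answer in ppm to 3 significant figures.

0.706 ppm

[OCl⁻]/[HOCl] = 10^(pH − pKa) = 10^(8.39 − 7.59) = 10^0.80 = 6.31.
Fraction as HOCl = 1 / (1 + 6.31) = 0.1368.
HOCl = 0.1368 × 5.16 ppm = 0.7059 ppm.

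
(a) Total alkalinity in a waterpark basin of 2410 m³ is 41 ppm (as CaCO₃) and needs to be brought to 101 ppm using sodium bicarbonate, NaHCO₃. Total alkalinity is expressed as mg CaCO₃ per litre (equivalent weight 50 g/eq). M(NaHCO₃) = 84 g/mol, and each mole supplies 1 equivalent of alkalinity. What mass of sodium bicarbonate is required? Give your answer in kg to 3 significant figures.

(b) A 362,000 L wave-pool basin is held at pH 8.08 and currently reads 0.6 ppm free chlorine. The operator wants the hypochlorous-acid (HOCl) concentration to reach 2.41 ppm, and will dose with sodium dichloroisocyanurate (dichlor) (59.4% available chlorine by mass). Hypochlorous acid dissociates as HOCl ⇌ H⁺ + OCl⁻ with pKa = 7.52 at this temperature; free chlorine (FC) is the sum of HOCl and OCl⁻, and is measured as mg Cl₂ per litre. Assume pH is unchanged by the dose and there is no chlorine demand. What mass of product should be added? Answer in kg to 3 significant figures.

(a) 243 kg; (b) 6.44 kg

(a) Volume: 2410 m³ = 2,410,000 L.
(a) Alkalinity to add: (101 − 41) = 60 mg/L as CaCO₃ × 2,410,000 L = 144,600 g as CaCO₃.
(a) Equivalents: 144,600 g ÷ 50 g/eq = 2892 eq.
(a) NaHCO₃ supplies 1 eq per mole → 2892 mol.
(a) Mass: 2892 mol × 84 g/mol = 242,900 g.

(b) [OCl⁻]/[HOCl] = 10^(pH − pKa) = 10^(8.08 − 7.52) = 3.631; fraction as HOCl = 1/(1 + 3.631) = 0.2159.
(b) Free chlorine required for 2.41 ppm HOCl: 2.41 / 0.2159 = 11.16 ppm.
(b) FC to add: 11.16 − 0.6 = 10.56 mg/L as Cl₂.
(b) Cl₂ equivalent: 10.56 mg/L × 362,000 L = 3823 g.
(b) Product at 59.4% available Cl: 3823 / 0.594 = 6436 g.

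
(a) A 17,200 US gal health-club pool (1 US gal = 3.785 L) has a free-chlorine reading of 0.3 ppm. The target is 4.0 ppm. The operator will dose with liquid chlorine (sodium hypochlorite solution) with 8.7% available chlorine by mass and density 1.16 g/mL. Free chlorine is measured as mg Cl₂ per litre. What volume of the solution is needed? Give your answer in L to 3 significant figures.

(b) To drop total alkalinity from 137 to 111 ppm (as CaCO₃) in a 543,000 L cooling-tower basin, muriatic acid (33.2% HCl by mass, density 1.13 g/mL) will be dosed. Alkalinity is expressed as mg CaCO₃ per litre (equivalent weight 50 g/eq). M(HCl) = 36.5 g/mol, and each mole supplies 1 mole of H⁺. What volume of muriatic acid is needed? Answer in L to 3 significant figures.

(a) Volume: 17,200 US gal × 3.785 L/gal = 65,102 L.
(a) Chlorine deficit: 4.0 − 0.3 = 3.7 ppm = 3.7 mg/L as Cl₂.
(a) Cl₂ equivalent needed: 3.7 mg/L × 65,102 L = 240,900 mg = 240.9 g.
(a) Product at 8.7% available chlorine: 240.9 / 0.087 = 2769 g.
(a) Volume at density 1.16 g/mL: 2769 g ÷ 1.16 g/mL = 2387 mL.

(b) Alkalinity to neutralize: (137 − 111) = 26 mg/L as CaCO₃ × 543,000 L = 14,120 g as CaCO₃.
(b) Equivalents of H⁺ required: 14,120 ÷ 50 g/eq = 282.4 eq = 282.4 mol HCl.
(b) Mass of HCl: 282.4 × 36.5 = 10,310 g.
(b) Mass of 33.2% solution: 10,310 / 0.332 = 31,040 g.
(b) Volume: 31,040 g ÷ 1.13 g/mL = 27,470 mL.

(a) 2.39 L; (b) 27.5 L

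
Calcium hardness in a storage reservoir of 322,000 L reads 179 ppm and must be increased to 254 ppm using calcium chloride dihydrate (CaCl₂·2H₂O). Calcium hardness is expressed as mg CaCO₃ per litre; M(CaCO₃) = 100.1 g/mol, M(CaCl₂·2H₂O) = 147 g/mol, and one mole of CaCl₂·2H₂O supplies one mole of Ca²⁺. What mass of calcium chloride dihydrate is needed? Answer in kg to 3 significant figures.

35.5 kg

Hardness to add: (254 − 179) = 75 mg/L as CaCO₃ × 322,000 L = 24,150 g as CaCO₃.
Moles of Ca²⁺ (1 mol Ca²⁺ ≡ 1 mol CaCO₃): 24,150 / 100.1 g/mol = 241.3 mol.
Mass of CaCl₂·2H₂O: 241.3 × 147 = 35,470 g.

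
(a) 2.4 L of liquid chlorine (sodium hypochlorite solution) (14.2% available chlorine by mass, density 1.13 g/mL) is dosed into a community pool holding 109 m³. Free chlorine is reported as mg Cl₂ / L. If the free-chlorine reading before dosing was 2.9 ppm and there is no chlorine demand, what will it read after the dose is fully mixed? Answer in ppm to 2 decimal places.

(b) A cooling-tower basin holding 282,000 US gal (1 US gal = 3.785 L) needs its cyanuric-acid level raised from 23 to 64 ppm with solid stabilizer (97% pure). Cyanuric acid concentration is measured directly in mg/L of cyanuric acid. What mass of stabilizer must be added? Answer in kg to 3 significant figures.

(a) Volume: 109 m³ = 109,000 L.
(a) Mass of solution: 2.4 L × 1000 mL/L × 1.13 g/mL = 2712 g.
(a) Available chlorine delivered: 2712 g × 0.142 = 385.1 g as Cl₂.
(a) Concentration rise: 385.1 g / 109,000 L = 3.533 mg/L = 3.53 ppm.
(a) Final FC: 2.9 + 3.53 = 6.43 ppm.

(b) Volume: 282,000 US gal × 3.785 L/gal = 1,067,370 L.
(b) CYA to add: (64 − 23) = 41 mg/L × 1,067,370 L = 43,760 g cyanuric acid.
(b) At 97% purity: 43,760 / 0.97 = 45,120 g product.

(a) 6.43 ppm; (b) 45.1 kg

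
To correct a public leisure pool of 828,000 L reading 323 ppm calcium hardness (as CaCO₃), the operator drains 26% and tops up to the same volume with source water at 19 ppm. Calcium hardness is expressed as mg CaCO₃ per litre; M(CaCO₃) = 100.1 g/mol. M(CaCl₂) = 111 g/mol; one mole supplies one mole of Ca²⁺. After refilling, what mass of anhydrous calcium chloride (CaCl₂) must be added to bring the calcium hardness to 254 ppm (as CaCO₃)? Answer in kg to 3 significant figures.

After draining 26% and refilling: 323 × 0.74 + 19 × 0.26 = 243.96 ppm.
Deficit to target: 254 − 243.96 = 10.04 mg/L.
As CaCO₃: 10.04 mg/L × 828,000 L = 8313 g; ÷ 100.1 = 83.05 mol Ca²⁺.
Mass: 83.05 × 111 = 9218 g.

9.22 kg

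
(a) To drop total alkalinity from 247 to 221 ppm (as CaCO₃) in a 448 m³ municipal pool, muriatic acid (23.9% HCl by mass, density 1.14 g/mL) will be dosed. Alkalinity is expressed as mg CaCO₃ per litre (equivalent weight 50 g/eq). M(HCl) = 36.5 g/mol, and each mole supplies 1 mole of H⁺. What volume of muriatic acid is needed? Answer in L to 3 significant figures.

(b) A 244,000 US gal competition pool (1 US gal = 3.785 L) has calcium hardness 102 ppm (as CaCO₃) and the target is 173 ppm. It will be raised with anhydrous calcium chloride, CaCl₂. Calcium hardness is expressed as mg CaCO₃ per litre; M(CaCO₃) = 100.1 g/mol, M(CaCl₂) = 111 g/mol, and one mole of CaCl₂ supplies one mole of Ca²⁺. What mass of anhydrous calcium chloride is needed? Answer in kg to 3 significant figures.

(a) 31.2 L; (b) 72.7 kg

(a) Volume: 448 m³ = 448,000 L.
(a) Alkalinity to neutralize: (247 − 221) = 26 mg/L as CaCO₃ × 448,000 L = 11,650 g as CaCO₃.
(a) Equivalents of H⁺ required: 11,650 ÷ 50 g/eq = 233 eq = 233 mol HCl.
(a) Mass of HCl: 233 × 36.5 = 8503 g.
(a) Mass of 23.9% solution: 8503 / 0.239 = 35,580 g.
(a) Volume: 35,580 g ÷ 1.14 g/mL = 31,210 mL.

(b) Volume: 244,000 US gal × 3.785 L/gal = 923,540 L.
(b) Hardness to add: (173 − 102) = 71 mg/L as CaCO₃ × 923,540 L = 65,570 g as CaCO₃.
(b) Moles of Ca²⁺ (1 mol Ca²⁺ ≡ 1 mol CaCO₃): 65,570 / 100.1 g/mol = 655.1 mol.
(b) Mass of CaCl₂: 655.1 × 111 = 72,710 g.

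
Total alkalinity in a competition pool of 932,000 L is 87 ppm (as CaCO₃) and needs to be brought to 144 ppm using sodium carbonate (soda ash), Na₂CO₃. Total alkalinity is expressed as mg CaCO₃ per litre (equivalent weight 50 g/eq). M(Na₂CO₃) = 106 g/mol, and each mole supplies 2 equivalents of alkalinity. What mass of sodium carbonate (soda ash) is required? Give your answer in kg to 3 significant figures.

56.3 kg

Alkalinity to add: (144 − 87) = 57 mg/L as CaCO₃ × 932,000 L = 53,120 g as CaCO₃.
Equivalents: 53,120 g ÷ 50 g/eq = 1062 eq.
Each mole of Na₂CO₃ supplies 2 eq, so 1062 / 2 = 531.2 mol.
Mass: 531.2 mol × 106 g/mol = 56,310 g.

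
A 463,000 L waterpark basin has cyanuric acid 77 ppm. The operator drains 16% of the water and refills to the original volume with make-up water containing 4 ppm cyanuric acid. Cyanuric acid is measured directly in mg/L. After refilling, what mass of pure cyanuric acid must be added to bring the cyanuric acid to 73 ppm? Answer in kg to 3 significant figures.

After draining 16% and refilling: 77 × 0.84 + 4 × 0.16 = 65.32 ppm.
Deficit to target: 73 − 65.32 = 7.68 mg/L.
Mass: 7.68 mg/L × 463,000 L = 3556 g cyanuric acid.

3.56 kg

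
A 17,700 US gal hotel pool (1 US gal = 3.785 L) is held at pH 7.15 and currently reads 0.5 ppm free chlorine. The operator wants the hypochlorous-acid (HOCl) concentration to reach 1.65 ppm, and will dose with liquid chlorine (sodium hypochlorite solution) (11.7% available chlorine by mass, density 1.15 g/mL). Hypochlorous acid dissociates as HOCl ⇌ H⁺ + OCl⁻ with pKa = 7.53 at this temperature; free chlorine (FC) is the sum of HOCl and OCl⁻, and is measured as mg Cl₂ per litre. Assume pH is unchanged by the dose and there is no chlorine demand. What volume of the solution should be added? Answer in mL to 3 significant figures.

915 mL

Volume: 17,700 US gal × 3.785 L/gal = 66,994 L.
[OCl⁻]/[HOCl] = 10^(pH − pKa) = 10^(7.15 − 7.53) = 0.4169; fraction as HOCl = 1/(1 + 0.4169) = 0.7058.
Free chlorine required for 1.65 ppm HOCl: 1.65 / 0.7058 = 2.338 ppm.
FC to add: 2.338 − 0.5 = 1.838 mg/L as Cl₂.
Cl₂ equivalent: 1.838 mg/L × 66,994 L = 123.1 g.
Product at 11.7% available Cl: 123.1 / 0.117 = 1052 g.
Volume: 1052 g ÷ 1.15 g/mL = 915.1 mL.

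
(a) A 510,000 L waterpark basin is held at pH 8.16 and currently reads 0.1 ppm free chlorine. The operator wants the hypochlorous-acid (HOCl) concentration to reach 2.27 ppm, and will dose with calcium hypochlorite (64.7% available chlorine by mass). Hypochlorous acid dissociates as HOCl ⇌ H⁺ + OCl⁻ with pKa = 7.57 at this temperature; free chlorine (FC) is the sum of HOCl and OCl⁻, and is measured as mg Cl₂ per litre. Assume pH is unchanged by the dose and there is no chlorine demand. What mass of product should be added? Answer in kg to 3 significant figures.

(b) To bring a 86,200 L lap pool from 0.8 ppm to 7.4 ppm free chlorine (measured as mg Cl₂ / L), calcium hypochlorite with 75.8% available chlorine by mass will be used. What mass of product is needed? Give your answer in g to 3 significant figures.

(a) [OCl⁻]/[HOCl] = 10^(pH − pKa) = 10^(8.16 − 7.57) = 3.89; fraction as HOCl = 1/(1 + 3.89) = 0.2045.
(a) Free chlorine required for 2.27 ppm HOCl: 2.27 / 0.2045 = 11.1 ppm.
(a) FC to add: 11.1 − 0.1 = 11 mg/L as Cl₂.
(a) Cl₂ equivalent: 11 mg/L × 510,000 L = 5611 g.
(a) Product at 64.7% available Cl: 5611 / 0.647 = 8672 g.

(b) Chlorine deficit: 7.4 − 0.8 = 6.6 ppm = 6.6 mg/L as Cl₂.
(b) Cl₂ equivalent needed: 6.6 mg/L × 86,200 L = 568,900 mg = 568.9 g.
(b) Product at 75.8% available chlorine: 568.9 / 0.758 = 750.6 g.

(a) 8.67 kg; (b) 751 g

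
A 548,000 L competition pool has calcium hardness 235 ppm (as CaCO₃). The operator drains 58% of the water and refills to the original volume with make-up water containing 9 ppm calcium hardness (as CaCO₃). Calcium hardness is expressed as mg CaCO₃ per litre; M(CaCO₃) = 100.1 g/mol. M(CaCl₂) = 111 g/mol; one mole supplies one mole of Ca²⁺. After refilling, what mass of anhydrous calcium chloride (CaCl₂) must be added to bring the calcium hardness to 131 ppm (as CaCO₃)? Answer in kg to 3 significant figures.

16.5 kg

After draining 58% and refilling: 235 × 0.42 + 9 × 0.58 = 103.92 ppm.
Deficit to target: 131 − 103.92 = 27.08 mg/L.
As CaCO₃: 27.08 mg/L × 548,000 L = 14,840 g; ÷ 100.1 = 148.3 mol Ca²⁺.
Mass: 148.3 × 111 = 16,460 g.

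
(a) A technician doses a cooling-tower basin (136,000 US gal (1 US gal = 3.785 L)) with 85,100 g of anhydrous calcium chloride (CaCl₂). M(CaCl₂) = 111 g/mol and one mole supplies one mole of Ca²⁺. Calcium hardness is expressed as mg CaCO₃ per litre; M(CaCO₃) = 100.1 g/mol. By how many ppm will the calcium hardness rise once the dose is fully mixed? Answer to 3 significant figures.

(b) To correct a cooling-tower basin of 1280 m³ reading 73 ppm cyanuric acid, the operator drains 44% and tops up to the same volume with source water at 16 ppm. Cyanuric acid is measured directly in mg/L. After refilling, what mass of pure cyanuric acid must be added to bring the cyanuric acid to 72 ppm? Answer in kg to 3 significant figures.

(a) Volume: 136,000 US gal × 3.785 L/gal = 514,760 L.
(a) Moles of Ca²⁺: 85,100 g ÷ 111 g/mol = 766.7 mol.
(a) As CaCO₃: 766.7 mol × 100.1 g/mol = 76,740 g.
(a) Rise: 76,740 g / 514,760 L × 1000 = 149.1 mg/L.

(b) Volume: 1280 m³ = 1,280,000 L.
(b) After draining 44% and refilling: 73 × 0.56 + 16 × 0.44 = 47.92 ppm.
(b) Deficit to target: 72 − 47.92 = 24.08 mg/L.
(b) Mass: 24.08 mg/L × 1,280,000 L = 30,820 g cyanuric acid.

(a) 149 ppm; (b) 30.8 kg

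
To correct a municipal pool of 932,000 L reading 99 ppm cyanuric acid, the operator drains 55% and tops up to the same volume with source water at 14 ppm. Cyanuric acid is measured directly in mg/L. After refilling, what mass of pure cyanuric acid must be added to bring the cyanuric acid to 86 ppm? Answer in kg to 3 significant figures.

31.5 kg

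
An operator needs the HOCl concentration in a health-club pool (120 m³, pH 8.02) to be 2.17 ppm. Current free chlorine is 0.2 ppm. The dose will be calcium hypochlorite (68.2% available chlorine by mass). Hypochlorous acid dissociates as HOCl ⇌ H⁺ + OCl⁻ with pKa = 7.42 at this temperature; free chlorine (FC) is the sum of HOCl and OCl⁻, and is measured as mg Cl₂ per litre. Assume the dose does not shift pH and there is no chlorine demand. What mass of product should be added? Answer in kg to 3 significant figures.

1.87 kg

Volume: 120 m³ = 120,000 L.
[OCl⁻]/[HOCl] = 10^(pH − pKa) = 10^(8.02 − 7.42) = 3.981; fraction as HOCl = 1/(1 + 3.981) = 0.2008.
Free chlorine required for 2.17 ppm HOCl: 2.17 / 0.2008 = 10.81 ppm.
FC to add: 10.81 − 0.2 = 10.61 mg/L as Cl₂.
Cl₂ equivalent: 10.61 mg/L × 120,000 L = 1273 g.
Product at 68.2% available Cl: 1273 / 0.682 = 1867 g.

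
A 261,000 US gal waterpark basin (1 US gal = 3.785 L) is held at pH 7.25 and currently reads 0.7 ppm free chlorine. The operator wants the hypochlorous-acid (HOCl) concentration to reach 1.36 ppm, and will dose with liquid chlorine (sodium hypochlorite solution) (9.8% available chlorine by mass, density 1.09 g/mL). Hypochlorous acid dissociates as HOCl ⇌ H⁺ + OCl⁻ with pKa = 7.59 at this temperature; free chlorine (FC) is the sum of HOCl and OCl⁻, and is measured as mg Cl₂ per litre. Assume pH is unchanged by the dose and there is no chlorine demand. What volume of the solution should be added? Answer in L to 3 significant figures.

Volume: 261,000 US gal × 3.785 L/gal = 987,885 L.
[OCl⁻]/[HOCl] = 10^(pH − pKa) = 10^(7.25 − 7.59) = 0.4571; fraction as HOCl = 1/(1 + 0.4571) = 0.6863.
Free chlorine required for 1.36 ppm HOCl: 1.36 / 0.6863 = 1.982 ppm.
FC to add: 1.982 − 0.7 = 1.282 mg/L as Cl₂.
Cl₂ equivalent: 1.282 mg/L × 987,885 L = 1266 g.
Product at 9.8% available Cl: 1266 / 0.098 = 12,920 g.
Volume: 12,920 g ÷ 1.09 g/mL = 11,850 mL.

11.9 L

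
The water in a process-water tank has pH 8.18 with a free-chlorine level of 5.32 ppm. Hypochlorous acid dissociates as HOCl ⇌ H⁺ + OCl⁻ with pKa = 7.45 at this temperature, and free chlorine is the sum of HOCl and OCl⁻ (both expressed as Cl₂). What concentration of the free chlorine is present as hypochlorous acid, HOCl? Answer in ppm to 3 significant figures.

[OCl⁻]/[HOCl] = 10^(pH − pKa) = 10^(8.18 − 7.45) = 10^0.73 = 5.37.
Fraction as HOCl = 1 / (1 + 5.37) = 0.157.
HOCl = 0.157 × 5.32 ppm = 0.8351 ppm.

0.835 ppm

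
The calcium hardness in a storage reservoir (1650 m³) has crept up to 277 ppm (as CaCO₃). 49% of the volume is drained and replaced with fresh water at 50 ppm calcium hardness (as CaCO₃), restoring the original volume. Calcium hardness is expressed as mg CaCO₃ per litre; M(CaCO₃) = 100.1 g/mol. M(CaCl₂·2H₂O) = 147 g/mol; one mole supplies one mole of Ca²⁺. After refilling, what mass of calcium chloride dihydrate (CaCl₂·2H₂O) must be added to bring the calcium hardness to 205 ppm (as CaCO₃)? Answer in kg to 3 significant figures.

95.1 kg

Volume: 1650 m³ = 1,650,000 L.
After draining 49% and refilling: 277 × 0.51 + 50 × 0.49 = 165.77 ppm.
Deficit to target: 205 − 165.77 = 39.23 mg/L.
As CaCO₃: 39.23 mg/L × 1,650,000 L = 64,730 g; ÷ 100.1 = 646.6 mol Ca²⁺.
Mass: 646.6 × 147 = 95,060 g.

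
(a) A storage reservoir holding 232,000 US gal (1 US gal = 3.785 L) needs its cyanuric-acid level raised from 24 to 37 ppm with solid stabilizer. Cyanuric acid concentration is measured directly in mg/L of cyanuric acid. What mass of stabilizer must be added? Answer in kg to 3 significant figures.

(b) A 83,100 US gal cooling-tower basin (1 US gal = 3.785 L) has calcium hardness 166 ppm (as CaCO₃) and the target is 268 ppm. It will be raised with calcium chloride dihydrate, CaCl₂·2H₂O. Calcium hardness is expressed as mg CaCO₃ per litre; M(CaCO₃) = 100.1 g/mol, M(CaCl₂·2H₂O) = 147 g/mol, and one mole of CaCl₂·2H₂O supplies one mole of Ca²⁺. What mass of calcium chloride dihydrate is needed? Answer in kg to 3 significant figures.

(a) 11.4 kg; (b) 47.1 kg

(a) Volume: 232,000 US gal × 3.785 L/gal = 878,120 L.
(a) CYA to add: (37 − 24) = 13 mg/L × 878,120 L = 11,420 g cyanuric acid.

(b) Volume: 83,100 US gal × 3.785 L/gal = 314,534 L.
(b) Hardness to add: (268 − 166) = 102 mg/L as CaCO₃ × 314,534 L = 32,080 g as CaCO₃.
(b) Moles of Ca²⁺ (1 mol Ca²⁺ ≡ 1 mol CaCO₃): 32,080 / 100.1 g/mol = 320.5 mol.
(b) Mass of CaCl₂·2H₂O: 320.5 × 147 = 47,110 g.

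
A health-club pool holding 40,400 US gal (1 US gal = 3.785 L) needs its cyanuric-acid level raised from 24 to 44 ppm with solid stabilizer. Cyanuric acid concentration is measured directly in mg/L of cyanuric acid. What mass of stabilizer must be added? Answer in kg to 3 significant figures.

Volume: 40,400 US gal × 3.785 L/gal = 152,914 L.
CYA to add: (44 − 24) = 20 mg/L × 152,914 L = 3058 g cyanuric acid.

3.06 kg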